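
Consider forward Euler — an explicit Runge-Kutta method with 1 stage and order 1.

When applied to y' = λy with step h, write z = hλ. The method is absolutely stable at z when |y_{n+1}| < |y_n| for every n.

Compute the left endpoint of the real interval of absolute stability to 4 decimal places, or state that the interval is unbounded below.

With y'=λy (z=hλ):
  order 1, 1-stage ⇒ R(z)=1+z
  (e.g. R(-1.54)=-0.54000, |R|=0.54000)

Boundary: |R(x)|=1, x<0.
x=-1.54: |R|=0.5400
|R(-2.35)|=1.3500 |R(-1.33)|=0.3300
Bisect:
  x_lo=-2.3075 |R|=1.3075  x_hi=-0.2886 |R|=0.7114
  mid=-1.29802 |R|=0.29802 →hi
  mid=-1.80275 |R|=0.80275 →hi
  mid=-2.05512 |R|=1.05512 →lo
  mid=-1.92894 |R|=0.92894 →hi
  mid=-1.99203 |R|=0.99203 →hi
  mid=-2.02357 |R|=1.02357 →lo
  mid=-2.00780 |R|=1.00780 →lo
  ...
  [-2.00004,-1.99991] ⇒ x*=-2.0000
Interval (-2.0000, 0).

z* = -2.0000.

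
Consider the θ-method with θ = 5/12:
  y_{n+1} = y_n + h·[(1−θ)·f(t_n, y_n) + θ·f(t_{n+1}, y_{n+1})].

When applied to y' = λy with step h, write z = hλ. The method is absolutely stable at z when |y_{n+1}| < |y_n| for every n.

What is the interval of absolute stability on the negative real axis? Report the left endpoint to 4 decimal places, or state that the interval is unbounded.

With y'=λy (z=hλ):
  y_{n+1} = y_n + z·[7/12·y_n + 5/12·y_{n+1}] ⇒ (1 − 5/12z)y_{n+1} = (1 + 7/12z)y_n
  Hence R(z) = (1 + 7/12z)/(1 − 5/12z).

Find x<0 with |R(x)|<1.
x=-1.54: |R|=0.0619
R=−1: 1+7/12x = −1+5/12x ⇒ -1/6x=2 ⇒ x=2/(-1/6)=-12.0000
Confirm numerically:
  x=-10.864: |R|=0.96574 <1
  x=-9.212: |R|=0.90396 <1
  x=-5.533: |R|=0.67392 <1
  x=-12.365: |R|=1.00989 >1
  x=-12.305: |R|=1.00830 >1
  x=-12.274: |R|=1.00747 >1
So |R|<1 on (-12.0000, 0).

z∈(-12.0000,0).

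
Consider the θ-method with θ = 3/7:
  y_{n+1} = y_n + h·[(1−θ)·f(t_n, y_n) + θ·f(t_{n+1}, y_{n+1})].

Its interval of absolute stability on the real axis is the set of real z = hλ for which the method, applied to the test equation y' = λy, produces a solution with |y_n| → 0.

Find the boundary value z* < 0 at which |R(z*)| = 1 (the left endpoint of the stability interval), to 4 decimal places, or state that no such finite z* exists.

left endpoint -14.0000.

With y'=λy (z=hλ):
  y_{n+1} = y_n + z·[4/7·y_n + 3/7·y_{n+1}] ⇒ (1 − 3/7z)y_{n+1} = (1 + 4/7z)y_n
  ⇒ R(z) = (1 + 4/7z)/(1 − 3/7z).

Find x<0 with |R(x)|<1.
x=-0.74: |R|=0.4382
R=−1: 1+4/7x = −1+3/7x ⇒ -1/7x=2 ⇒ x=2/(-1/7)=-14.0000
Confirm numerically:
  x=-12.822: |R|=0.97409 <1
  x=-11.498: |R|=0.93970 <1
  x=-9.336: |R|=0.86677 <1
  x=-14.330: |R|=1.00660 >1
  x=-14.049: |R|=1.00100 >1
So |R|<1 on (-14.0000, 0).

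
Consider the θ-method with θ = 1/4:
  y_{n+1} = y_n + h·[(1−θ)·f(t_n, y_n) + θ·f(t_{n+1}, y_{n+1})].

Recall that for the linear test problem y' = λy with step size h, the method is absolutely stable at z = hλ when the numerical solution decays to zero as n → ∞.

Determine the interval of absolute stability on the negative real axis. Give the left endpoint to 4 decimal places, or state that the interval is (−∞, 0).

Set f=λy, z=hλ:
  y_{n+1} = y_n + z·[3/4·y_n + 1/4·y_{n+1}] ⇒ (1 − 1/4z)y_{n+1} = (1 + 3/4z)y_n
  Hence R(z) = (1 + 3/4z)/(1 − 1/4z).

Boundary: |R(x)|=1, x<0.
x=-1.47: |R|=0.0750
R=−1: 1+3/4x = −1+1/4x ⇒ -1/2x=2 ⇒ x=2/(-1/2)=-4.0000
Confirm numerically:
  x=-2.887: |R|=0.67678 <1
  x=-2.740: |R|=0.62611 <1
  x=-1.961: |R|=0.31589 <1
  x=-4.578: |R|=1.13476 >1
  x=-4.521: |R|=1.12229 >1
  x=-4.171: |R|=1.04186 >1
Interval (-4.0000, 0).

(-4.0000, 0).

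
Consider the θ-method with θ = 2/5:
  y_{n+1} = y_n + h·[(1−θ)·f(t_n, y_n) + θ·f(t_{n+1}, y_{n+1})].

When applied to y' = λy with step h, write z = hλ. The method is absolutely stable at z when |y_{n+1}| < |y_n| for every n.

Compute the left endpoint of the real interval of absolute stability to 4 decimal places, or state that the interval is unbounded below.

With y'=λy (z=hλ):
  y_{n+1} = y_n + z·[3/5·y_n + 2/5·y_{n+1}] ⇒ (1 − 2/5z)y_{n+1} = (1 + 3/5z)y_n
  R(z) = (1 + 3/5z)/(1 − 2/5z).

Find x<0 with |R(x)|<1.
x=-1.58: |R|=0.0319
R=−1: 1+3/5x = −1+2/5x ⇒ -1/5x=2 ⇒ x=2/(-1/5)=-10.0000
Confirm numerically:
  x=-9.382: |R|=0.97399 <1
  x=-8.188: |R|=0.91523 <1
  x=-6.126: |R|=0.77545 <1
  x=-10.464: |R|=1.01790 >1
  x=-10.413: |R|=1.01599 >1
So |R|<1 on (-10.0000, 0).

left endpoint -10.0000.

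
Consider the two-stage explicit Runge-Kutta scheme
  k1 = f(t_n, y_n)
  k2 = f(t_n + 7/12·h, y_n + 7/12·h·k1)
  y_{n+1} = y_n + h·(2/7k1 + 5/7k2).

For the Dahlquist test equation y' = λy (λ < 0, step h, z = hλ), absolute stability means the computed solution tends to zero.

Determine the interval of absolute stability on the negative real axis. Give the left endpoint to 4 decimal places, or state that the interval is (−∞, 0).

z∈(-2.4000,0).

Test eqn y'=λy, z=hλ:
  k1=λy_n ⇒ h·k1=z·y_n;  k2=λ(1+7/12z)y_n ⇒ h·k2=z(1+7/12z)y_n
  y_{n+1}/y_n = 1 + 2/7z + 5/7z(1+7/12z) = 1 + z + 5/12z²
  so R(z) = 1 + z + 5/12z².

Need |R(x)|<1, x<0.
x=-1.63: |R|=0.4770
R=1: x+5/12x²=0 ⇒ x=−12/5=-2.4000; min R=1−1/(4·5/12)=0.4000>−1
Confirm numerically:
  x=-2.060: |R|=0.70817 <1
  x=-1.989: |R|=0.65938 <1
  x=-1.711: |R|=0.50880 <1
  x=-1.012: |R|=0.41473 <1
  x=-2.950: |R|=1.67604 >1
  x=-2.822: |R|=1.49620 >1
  x=-2.637: |R|=1.26040 >1
So |R|<1 on (-2.4000, 0).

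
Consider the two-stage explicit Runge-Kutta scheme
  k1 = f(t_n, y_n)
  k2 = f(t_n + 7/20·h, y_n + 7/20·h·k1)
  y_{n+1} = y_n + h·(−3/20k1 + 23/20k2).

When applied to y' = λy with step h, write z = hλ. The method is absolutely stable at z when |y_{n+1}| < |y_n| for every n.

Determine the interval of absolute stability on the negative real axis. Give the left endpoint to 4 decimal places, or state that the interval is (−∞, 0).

On y'=λy, z=hλ:
  k1=λy_n ⇒ h·k1=z·y_n;  k2=λ(1+7/20z)y_n ⇒ h·k2=z(1+7/20z)y_n
  y_{n+1}/y_n = 1 − 3/20z + 23/20z(1+7/20z) = 1 + z + 161/400z²
  R(z) = 1 + z + 161/400z².

Find x<0 with |R(x)|<1.
x=-1.34: |R|=0.3827
R=1: x+161/400x²=0 ⇒ x=−400/161=-2.4845; min R=1−1/(4·161/400)=0.3789>−1
Confirm numerically:
  x=-2.263: |R|=0.79827 <1
  x=-2.067: |R|=0.65268 <1
  x=-1.305: |R|=0.38047 <1
  x=-1.179: |R|=0.38049 <1
  x=-2.859: |R|=1.43099 >1
  x=-2.654: |R|=1.18110 >1
  x=-2.520: |R|=1.03604 >1
So |R|<1 on (-2.4845, 0).

(-2.4845, 0).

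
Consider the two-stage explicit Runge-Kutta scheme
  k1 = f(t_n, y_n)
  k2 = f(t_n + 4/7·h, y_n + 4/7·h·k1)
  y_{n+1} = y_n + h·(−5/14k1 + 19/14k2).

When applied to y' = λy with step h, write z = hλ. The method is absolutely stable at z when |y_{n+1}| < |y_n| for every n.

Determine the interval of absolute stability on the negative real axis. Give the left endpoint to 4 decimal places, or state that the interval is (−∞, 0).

Set f=λy, z=hλ:
  k1=λy_n ⇒ h·k1=z·y_n;  k2=λ(1+4/7z)y_n ⇒ h·k2=z(1+4/7z)y_n
  y_{n+1}/y_n = 1 − 5/14z + 19/14z(1+4/7z) = 1 + z + 38/49z²
  so R(z) = 1 + z + 38/49z².

Need |R(x)|<1, x<0.
x=-1.74: |R|=1.6079
R=1: x+38/49x²=0 ⇒ x=−49/38=-1.2895; min R=1−1/(4·38/49)=0.6776>−1
Confirm numerically:
  x=-0.974: |R|=0.76171 <1
  x=-0.852: |R|=0.71095 <1
  x=-0.537: |R|=0.68663 <1
  x=-1.634: |R|=1.43658 >1
  x=-1.472: |R|=1.20836 >1
  x=-1.345: |R|=1.05792 >1
Interval (-1.2895, 0).

(-1.2895, 0).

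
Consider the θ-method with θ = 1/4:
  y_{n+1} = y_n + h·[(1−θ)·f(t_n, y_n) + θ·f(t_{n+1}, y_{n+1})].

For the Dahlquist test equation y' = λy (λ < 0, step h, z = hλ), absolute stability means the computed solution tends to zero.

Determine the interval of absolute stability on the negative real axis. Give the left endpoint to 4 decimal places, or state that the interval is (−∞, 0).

With y'=λy (z=hλ):
  y_{n+1} = y_n + z·[3/4·y_n + 1/4·y_{n+1}] ⇒ (1 − 1/4z)y_{n+1} = (1 + 3/4z)y_n
  R(z) = (1 + 3/4z)/(1 − 1/4z).

Boundary: |R(x)|=1, x<0.
x=-0.74: |R|=0.3755
R=−1: 1+3/4x = −1+1/4x ⇒ -1/2x=2 ⇒ x=2/(-1/2)=-4.0000
Confirm numerically:
  x=-3.538: |R|=0.87742 <1
  x=-3.337: |R|=0.81927 <1
  x=-3.331: |R|=0.81749 <1
  x=-4.413: |R|=1.09818 >1
  x=-4.294: |R|=1.07089 >1
Interval (-4.0000, 0).

(-4.0000, 0).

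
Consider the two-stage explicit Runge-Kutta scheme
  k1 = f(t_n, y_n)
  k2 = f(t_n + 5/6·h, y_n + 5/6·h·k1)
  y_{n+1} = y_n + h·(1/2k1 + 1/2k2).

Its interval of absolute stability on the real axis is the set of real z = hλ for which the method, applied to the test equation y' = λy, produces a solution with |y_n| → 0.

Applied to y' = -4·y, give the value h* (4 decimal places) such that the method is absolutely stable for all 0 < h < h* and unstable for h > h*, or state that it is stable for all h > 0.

Set f=λy, z=hλ:
  k1=λy_n ⇒ h·k1=z·y_n;  k2=λ(1+5/6z)y_n ⇒ h·k2=z(1+5/6z)y_n
  y_{n+1}/y_n = 1 + 1/2z + 1/2z(1+5/6z) = 1 + z + 5/12z²
  ⇒ R(z) = 1 + z + 5/12z².

Need |R(x)|<1, x<0.
x=-0.85: |R|=0.4510
R=1: x+5/12x²=0 ⇒ x=−12/5=-2.4000; min R=1−1/(4·5/12)=0.4000>−1
Confirm numerically:
  x=-1.994: |R|=0.66268 <1
  x=-1.318: |R|=0.40580 <1
  x=-1.079: |R|=0.40610 <1
  x=-2.769: |R|=1.42573 >1
  x=-2.436: |R|=1.03654 >1
Interval (-2.4000, 0).

(-2.4000,0); λ=-4 ⇒ h* = (12/5)/4 = 0.6000.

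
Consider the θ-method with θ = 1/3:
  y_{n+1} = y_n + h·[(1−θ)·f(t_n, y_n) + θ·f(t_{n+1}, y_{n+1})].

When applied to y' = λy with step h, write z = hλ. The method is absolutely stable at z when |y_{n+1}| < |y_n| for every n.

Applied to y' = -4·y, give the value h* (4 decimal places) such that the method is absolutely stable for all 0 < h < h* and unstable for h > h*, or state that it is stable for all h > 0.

(-6.0000,0); λ=-4 ⇒ h* = (6)/4 = 1.5000.

On y'=λy, z=hλ:
  y_{n+1} = y_n + z·[2/3·y_n + 1/3·y_{n+1}] ⇒ (1 − 1/3z)y_{n+1} = (1 + 2/3z)y_n
  ⇒ R(z) = (1 + 2/3z)/(1 − 1/3z).

Need |R(x)|<1, x<0.
x=-0.69: |R|=0.4390
R=−1: 1+2/3x = −1+1/3x ⇒ -1/3x=2 ⇒ x=2/(-1/3)=-6.0000
Confirm numerically:
  x=-5.716: |R|=0.96742 <1
  x=-3.734: |R|=0.66350 <1
  x=-3.040: |R|=0.50993 <1
  x=-6.392: |R|=1.04174 >1
  x=-6.142: |R|=1.01553 >1
So |R|<1 on (-6.0000, 0).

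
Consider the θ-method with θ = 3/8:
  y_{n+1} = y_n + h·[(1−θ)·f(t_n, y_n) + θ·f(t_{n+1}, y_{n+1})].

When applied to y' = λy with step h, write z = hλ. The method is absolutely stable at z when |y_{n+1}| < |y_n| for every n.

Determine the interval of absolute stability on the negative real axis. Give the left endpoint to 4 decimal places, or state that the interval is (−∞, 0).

Test eqn y'=λy, z=hλ:
  y_{n+1} = y_n + z·[5/8·y_n + 3/8·y_{n+1}] ⇒ (1 − 3/8z)y_{n+1} = (1 + 5/8z)y_n
  ⇒ R(z) = (1 + 5/8z)/(1 − 3/8z).

Solve |R(x)|<1 on ℝ⁻.
x=-0.74: |R|=0.4207
R=−1: 1+5/8x = −1+3/8x ⇒ -1/4x=2 ⇒ x=2/(-1/4)=-8.0000
Confirm numerically:
  x=-6.482: |R|=0.88938 <1
  x=-5.752: |R|=0.82198 <1
  x=-4.251: |R|=0.63870 <1
  x=-4.249: |R|=0.63841 <1
  x=-8.366: |R|=1.02212 >1
  x=-8.324: |R|=1.01965 >1
  x=-8.264: |R|=1.01610 >1
Stable set (-8.0000, 0).

z∈(-8.0000,0).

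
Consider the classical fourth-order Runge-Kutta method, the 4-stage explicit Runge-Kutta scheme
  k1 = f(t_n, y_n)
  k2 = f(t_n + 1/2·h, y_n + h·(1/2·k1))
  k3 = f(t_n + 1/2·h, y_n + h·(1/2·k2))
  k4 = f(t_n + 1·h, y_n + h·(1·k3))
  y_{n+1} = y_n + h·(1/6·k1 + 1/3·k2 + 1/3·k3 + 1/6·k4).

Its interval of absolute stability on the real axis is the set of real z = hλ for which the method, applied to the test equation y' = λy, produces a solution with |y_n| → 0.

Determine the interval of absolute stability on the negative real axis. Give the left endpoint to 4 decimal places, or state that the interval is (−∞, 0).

z∈(-2.7853,0).

With y'=λy (z=hλ):
  order 4, 4-stage ⇒ R(z)=1+z+z^2/2+z^3/6+z^4/24
  (e.g. R(-0.6)=0.54940, |R|=0.54940)

Need |R(x)|<1, x<0.
x=-0.6: |R|=0.5494
|R(-2.42)|=0.5752 |R(-1.56)|=0.2708 |R(-1.38)|=0.2853
Bisect:
  x_lo=-3.1834 |R|=1.7861  x_hi=-0.2516 |R|=0.7776
  mid=-1.71753 |R|=0.27558 →hi
  mid=-2.45049 |R|=0.60192 →hi
  mid=-2.81697 |R|=1.04881 →lo
  mid=-2.63373 |R|=0.79452 →hi
  mid=-2.72535 |R|=0.91332 →hi
  mid=-2.77116 |R|=0.97890 →hi
  mid=-2.79406 |R|=1.01330 →lo
  mid=-2.78261 |R|=0.99596 →hi
  mid=-2.78834 |R|=1.00460 →lo
  ...
  [-2.78529,-2.78512] ⇒ x*=-2.7853
So |R|<1 on (-2.7853, 0).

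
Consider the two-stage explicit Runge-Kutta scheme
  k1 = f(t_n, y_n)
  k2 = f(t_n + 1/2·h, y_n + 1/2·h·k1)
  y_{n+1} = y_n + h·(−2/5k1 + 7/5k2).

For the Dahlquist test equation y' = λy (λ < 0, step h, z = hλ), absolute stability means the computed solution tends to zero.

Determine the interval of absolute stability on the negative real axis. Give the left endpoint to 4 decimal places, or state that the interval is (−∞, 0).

With y'=λy (z=hλ):
  k1=λy_n ⇒ h·k1=z·y_n;  k2=λ(1+1/2z)y_n ⇒ h·k2=z(1+1/2z)y_n
  y_{n+1}/y_n = 1 − 2/5z + 7/5z(1+1/2z) = 1 + z + 7/10z²
  Hence R(z) = 1 + z + 7/10z².

Solve |R(x)|<1 on ℝ⁻.
x=-1.64: |R|=1.2427
R=1: x+7/10x²=0 ⇒ x=−10/7=-1.4286; min R=1−1/(4·7/10)=0.6429>−1
Confirm numerically:
  x=-1.397: |R|=0.96913 <1
  x=-0.787: |R|=0.64656 <1
  x=-0.779: |R|=0.64579 <1
  x=-0.709: |R|=0.64288 <1
  x=-1.955: |R|=1.72042 >1
  x=-1.871: |R|=1.57945 >1
  x=-1.604: |R|=1.19697 >1
Stable set (-1.4286, 0).

(-1.4286, 0).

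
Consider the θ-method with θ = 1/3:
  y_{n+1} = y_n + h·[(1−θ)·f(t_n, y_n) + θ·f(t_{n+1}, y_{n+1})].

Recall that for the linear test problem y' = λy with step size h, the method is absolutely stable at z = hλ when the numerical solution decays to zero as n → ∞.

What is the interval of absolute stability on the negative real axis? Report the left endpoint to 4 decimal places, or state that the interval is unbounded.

With y'=λy (z=hλ):
  y_{n+1} = y_n + z·[2/3·y_n + 1/3·y_{n+1}] ⇒ (1 − 1/3z)y_{n+1} = (1 + 2/3z)y_n
  ⇒ R(z) = (1 + 2/3z)/(1 − 1/3z).

Need |R(x)|<1, x<0.
x=-0.66: |R|=0.4590
R=−1: 1+2/3x = −1+1/3x ⇒ -1/3x=2 ⇒ x=2/(-1/3)=-6.0000
Confirm numerically:
  x=-5.421: |R|=0.93124 <1
  x=-4.471: |R|=0.79534 <1
  x=-2.827: |R|=0.45547 <1
  x=-2.720: |R|=0.42657 <1
  x=-6.360: |R|=1.03846 >1
  x=-6.120: |R|=1.01316 >1
  x=-6.089: |R|=1.00979 >1
So |R|<1 on (-6.0000, 0).

(-6.0000, 0).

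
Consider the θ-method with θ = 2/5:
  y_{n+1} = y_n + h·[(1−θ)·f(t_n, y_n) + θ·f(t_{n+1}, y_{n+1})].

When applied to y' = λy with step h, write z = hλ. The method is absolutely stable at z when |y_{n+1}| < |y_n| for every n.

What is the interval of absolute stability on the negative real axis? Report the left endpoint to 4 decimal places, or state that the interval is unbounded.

With y'=λy (z=hλ):
  y_{n+1} = y_n + z·[3/5·y_n + 2/5·y_{n+1}] ⇒ (1 − 2/5z)y_{n+1} = (1 + 3/5z)y_n
  R(z) = (1 + 3/5z)/(1 − 2/5z).

Find x<0 with |R(x)|<1.
x=-0.67: |R|=0.4716
R=−1: 1+3/5x = −1+2/5x ⇒ -1/5x=2 ⇒ x=2/(-1/5)=-10.0000
Confirm numerically:
  x=-8.484: |R|=0.93099 <1
  x=-8.385: |R|=0.92582 <1
  x=-8.293: |R|=0.92092 <1
  x=-7.508: |R|=0.87550 <1
  x=-10.501: |R|=1.01927 >1
  x=-10.417: |R|=1.01614 >1
Stable set (-10.0000, 0).

z∈(-10.0000,0).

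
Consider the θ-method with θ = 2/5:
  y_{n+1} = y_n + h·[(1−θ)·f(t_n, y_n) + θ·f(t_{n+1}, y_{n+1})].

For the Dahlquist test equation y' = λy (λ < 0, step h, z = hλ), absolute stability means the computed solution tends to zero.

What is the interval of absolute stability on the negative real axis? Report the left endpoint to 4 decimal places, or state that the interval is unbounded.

With y'=λy (z=hλ):
  y_{n+1} = y_n + z·[3/5·y_n + 2/5·y_{n+1}] ⇒ (1 − 2/5z)y_{n+1} = (1 + 3/5z)y_n
  R(z) = (1 + 3/5z)/(1 − 2/5z).

Find x<0 with |R(x)|<1.
x=-1.36: |R|=0.1192
R=−1: 1+3/5x = −1+2/5x ⇒ -1/5x=2 ⇒ x=2/(-1/5)=-10.0000
Confirm numerically:
  x=-9.163: |R|=0.96412 <1
  x=-8.423: |R|=0.92781 <1
  x=-5.592: |R|=0.72763 <1
  x=-4.552: |R|=0.61373 <1
  x=-10.583: |R|=1.02228 >1
  x=-10.235: |R|=1.00923 >1
Stable set (-10.0000, 0).

z∈(-10.0000,0).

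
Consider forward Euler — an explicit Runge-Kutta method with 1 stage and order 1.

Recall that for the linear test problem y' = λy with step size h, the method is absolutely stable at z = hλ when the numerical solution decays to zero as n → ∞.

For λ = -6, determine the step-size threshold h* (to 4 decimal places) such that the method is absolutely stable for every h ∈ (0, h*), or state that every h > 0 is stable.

Test eqn y'=λy, z=hλ:
  order 1, 1-stage ⇒ R(z)=1+z
  (e.g. R(-1.01)=-0.01000, |R|=0.01000)

Boundary: |R(x)|=1, x<0.
x=-1.01: |R|=0.0100
|R(-2.17)|=1.1700 |R(-1.73)|=0.7300 |R(-1.38)|=0.3800
Bisect:
  x_lo=-2.3770 |R|=1.3770  x_hi=-0.3276 |R|=0.6724
  mid=-1.35229 |R|=0.35229 →hi
  mid=-1.86466 |R|=0.86466 →hi
  mid=-2.12084 |R|=1.12084 →lo
  mid=-1.99275 |R|=0.99275 →hi
  mid=-2.05679 |R|=1.05679 →lo
  mid=-2.02477 |R|=1.02477 →lo
  mid=-2.00876 |R|=1.00876 →lo
  ...
  [-2.00000,-1.99988] ⇒ x*=-2.0000
Stable set (-2.0000, 0).

(-2.0000,0); λ=-6 ⇒ h* = 0.3333.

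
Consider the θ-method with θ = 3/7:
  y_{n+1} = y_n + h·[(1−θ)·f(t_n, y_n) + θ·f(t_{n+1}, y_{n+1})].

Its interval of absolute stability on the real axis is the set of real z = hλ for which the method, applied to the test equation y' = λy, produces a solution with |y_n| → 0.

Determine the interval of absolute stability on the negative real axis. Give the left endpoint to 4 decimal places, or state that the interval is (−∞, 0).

Test eqn y'=λy, z=hλ:
  y_{n+1} = y_n + z·[4/7·y_n + 3/7·y_{n+1}] ⇒ (1 − 3/7z)y_{n+1} = (1 + 4/7z)y_n
  Hence R(z) = (1 + 4/7z)/(1 − 3/7z).

Find x<0 with |R(x)|<1.
x=-0.34: |R|=0.7032
R=−1: 1+4/7x = −1+3/7x ⇒ -1/7x=2 ⇒ x=2/(-1/7)=-14.0000
Confirm numerically:
  x=-12.710: |R|=0.97142 <1
  x=-10.783: |R|=0.91824 <1
  x=-8.315: |R|=0.82204 <1
  x=-14.567: |R|=1.01118 >1
  x=-14.446: |R|=1.00886 >1
  x=-14.195: |R|=1.00393 >1
So |R|<1 on (-14.0000, 0).

(-14.0000, 0).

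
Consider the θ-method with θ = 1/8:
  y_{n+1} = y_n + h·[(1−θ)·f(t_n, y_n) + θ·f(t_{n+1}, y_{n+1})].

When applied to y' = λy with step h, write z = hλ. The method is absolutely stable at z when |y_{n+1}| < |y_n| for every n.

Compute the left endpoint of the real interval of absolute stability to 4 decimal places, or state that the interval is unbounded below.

Set f=λy, z=hλ:
  y_{n+1} = y_n + z·[7/8·y_n + 1/8·y_{n+1}] ⇒ (1 − 1/8z)y_{n+1} = (1 + 7/8z)y_n
  ⇒ R(z) = (1 + 7/8z)/(1 − 1/8z).

Boundary: |R(x)|=1, x<0.
x=-1.21: |R|=0.0510
R=−1: 1+7/8x = −1+1/8x ⇒ -3/4x=2 ⇒ x=2/(-3/4)=-2.6667
Confirm numerically:
  x=-2.436: |R|=0.86738 <1
  x=-1.910: |R|=0.54188 <1
  x=-1.629: |R|=0.35341 <1
  x=-1.357: |R|=0.16020 <1
  x=-3.159: |R|=1.26472 >1
  x=-3.086: |R|=1.22695 >1
So |R|<1 on (-2.6667, 0).

left endpoint -2.6667.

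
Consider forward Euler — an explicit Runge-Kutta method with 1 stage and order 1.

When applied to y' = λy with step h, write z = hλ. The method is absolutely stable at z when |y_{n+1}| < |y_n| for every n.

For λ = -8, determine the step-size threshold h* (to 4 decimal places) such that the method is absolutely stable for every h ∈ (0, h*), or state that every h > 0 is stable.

On y'=λy, z=hλ:
  order 1, 1-stage ⇒ R(z)=1+z
  (e.g. R(-1.28)=-0.28000, |R|=0.28000)

Need |R(x)|<1, x<0.
x=-1.28: |R|=0.2800
|R(-2.32)|=1.3200 |R(-1.97)|=0.9700 |R(-1.21)|=0.2100
Bisect:
  x_lo=-2.3758 |R|=1.3758  x_hi=-0.1363 |R|=0.8637
  mid=-1.25602 |R|=0.25602 →hi
  mid=-1.81590 |R|=0.81590 →hi
  mid=-2.09584 |R|=1.09584 →lo
  mid=-1.95587 |R|=0.95587 →hi
  mid=-2.02585 |R|=1.02585 →lo
  mid=-1.99086 |R|=0.99086 →hi
  mid=-2.00836 |R|=1.00836 →lo
  ...
  [-2.00002,-1.99988] ⇒ x*=-2.0000
Stable set (-2.0000, 0).

(-2.0000,0); λ=-8 ⇒ h* = 0.2500.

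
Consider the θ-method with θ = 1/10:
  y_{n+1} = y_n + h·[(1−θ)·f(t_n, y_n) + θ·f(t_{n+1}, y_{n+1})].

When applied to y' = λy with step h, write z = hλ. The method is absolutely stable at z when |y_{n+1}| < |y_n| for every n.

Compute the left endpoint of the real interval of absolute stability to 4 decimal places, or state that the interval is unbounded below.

z* = -2.5000.

Set f=λy, z=hλ:
  y_{n+1} = y_n + z·[9/10·y_n + 1/10·y_{n+1}] ⇒ (1 − 1/10z)y_{n+1} = (1 + 9/10z)y_n
  so R(z) = (1 + 9/10z)/(1 − 1/10z).

Need |R(x)|<1, x<0.
x=-1.23: |R|=0.0953
R=−1: 1+9/10x = −1+1/10x ⇒ -4/5x=2 ⇒ x=2/(-4/5)=-2.5000
Confirm numerically:
  x=-2.429: |R|=0.95430 <1
  x=-2.076: |R|=0.71911 <1
  x=-1.923: |R|=0.61285 <1
  x=-3.011: |R|=1.31420 >1
  x=-2.656: |R|=1.09861 >1
So |R|<1 on (-2.5000, 0).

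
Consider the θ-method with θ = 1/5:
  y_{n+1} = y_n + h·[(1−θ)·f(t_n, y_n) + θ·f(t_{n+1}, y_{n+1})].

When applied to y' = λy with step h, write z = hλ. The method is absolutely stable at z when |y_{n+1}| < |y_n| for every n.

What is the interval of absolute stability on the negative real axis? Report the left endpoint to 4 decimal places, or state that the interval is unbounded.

On y'=λy, z=hλ:
  y_{n+1} = y_n + z·[4/5·y_n + 1/5·y_{n+1}] ⇒ (1 − 1/5z)y_{n+1} = (1 + 4/5z)y_n
  R(z) = (1 + 4/5z)/(1 − 1/5z).

Boundary: |R(x)|=1, x<0.
x=-1.77: |R|=0.3072
R=−1: 1+4/5x = −1+1/5x ⇒ -3/5x=2 ⇒ x=2/(-3/5)=-3.3333
Confirm numerically:
  x=-2.136: |R|=0.49664 <1
  x=-2.100: |R|=0.47887 <1
  x=-2.012: |R|=0.43468 <1
  x=-3.814: |R|=1.16360 >1
  x=-3.759: |R|=1.14579 >1
Stable set (-3.3333, 0).

z∈(-3.3333,0).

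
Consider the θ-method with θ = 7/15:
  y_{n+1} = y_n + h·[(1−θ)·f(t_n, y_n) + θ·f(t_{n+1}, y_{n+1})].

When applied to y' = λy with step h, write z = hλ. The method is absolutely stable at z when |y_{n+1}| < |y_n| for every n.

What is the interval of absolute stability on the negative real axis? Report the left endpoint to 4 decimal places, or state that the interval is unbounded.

z∈(-30.0000,0).

On y'=λy, z=hλ:
  y_{n+1} = y_n + z·[8/15·y_n + 7/15·y_{n+1}] ⇒ (1 − 7/15z)y_{n+1} = (1 + 8/15z)y_n
  Hence R(z) = (1 + 8/15z)/(1 − 7/15z).

Boundary: |R(x)|=1, x<0.
x=-1.71: |R|=0.0489
R=−1: 1+8/15x = −1+7/15x ⇒ -1/15x=2 ⇒ x=2/(-1/15)=-30.0000
Confirm numerically:
  x=-22.362: |R|=0.95547 <1
  x=-22.203: |R|=0.95425 <1
  x=-12.913: |R|=0.83787 <1
  x=-12.399: |R|=0.82709 <1
  x=-30.148: |R|=1.00065 >1
  x=-30.116: |R|=1.00051 >1
Interval (-30.0000, 0).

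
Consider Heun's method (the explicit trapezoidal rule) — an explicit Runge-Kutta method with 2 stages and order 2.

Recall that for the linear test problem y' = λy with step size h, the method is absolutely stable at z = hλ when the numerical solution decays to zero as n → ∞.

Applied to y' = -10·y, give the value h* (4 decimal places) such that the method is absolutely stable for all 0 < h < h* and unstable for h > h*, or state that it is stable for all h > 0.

(-2.0000,0); λ=-10 ⇒ h* = 0.2000.

On y'=λy, z=hλ:
  order 2, 2-stage ⇒ R(z)=1+z+z^2/2
  (e.g. R(-0.61)=0.57605, |R|=0.57605)

Find x<0 with |R(x)|<1.
x=-0.61: |R|=0.5760
|R(-1.91)|=0.9140 |R(-1.85)|=0.8613 |R(-0.94)|=0.5018
Bisect:
  x_lo=-2.3715 |R|=1.4405  x_hi=-0.1514 |R|=0.8601
  mid=-1.26143 |R|=0.53417 →hi
  mid=-1.81645 |R|=0.83329 →hi
  mid=-2.09395 |R|=1.09837 →lo
  mid=-1.95520 |R|=0.95620 →hi
  mid=-2.02458 |R|=1.02488 →lo
  mid=-1.98989 |R|=0.98994 →hi
  mid=-2.00723 |R|=1.00726 →lo
  mid=-1.99856 |R|=0.99856 →hi
  mid=-2.00290 |R|=1.00290 →lo
  ...
  [-2.00005,-1.99992] ⇒ x*=-2.0000
So |R|<1 on (-2.0000, 0).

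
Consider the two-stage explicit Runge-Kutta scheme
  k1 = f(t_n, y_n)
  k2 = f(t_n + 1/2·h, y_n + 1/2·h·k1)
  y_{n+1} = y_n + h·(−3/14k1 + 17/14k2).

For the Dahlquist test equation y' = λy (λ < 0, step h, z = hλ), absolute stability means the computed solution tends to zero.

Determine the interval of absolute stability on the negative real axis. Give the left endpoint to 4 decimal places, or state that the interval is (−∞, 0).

On y'=λy, z=hλ:
  k1=λy_n ⇒ h·k1=z·y_n;  k2=λ(1+1/2z)y_n ⇒ h·k2=z(1+1/2z)y_n
  y_{n+1}/y_n = 1 − 3/14z + 17/14z(1+1/2z) = 1 + z + 17/28z²
  Hence R(z) = 1 + z + 17/28z².

Need |R(x)|<1, x<0.
x=-1.38: |R|=0.7762
R=1: x+17/28x²=0 ⇒ x=−28/17=-1.6471; min R=1−1/(4·17/28)=0.5882>−1
Confirm numerically:
  x=-1.115: |R|=0.63982 <1
  x=-0.837: |R|=0.58835 <1
  x=-0.667: |R|=0.60311 <1
  x=-2.116: |R|=1.60246 >1
  x=-1.785: |R|=1.14949 >1
  x=-1.703: |R|=1.05784 >1
Interval (-1.6471, 0).

(-1.6471, 0).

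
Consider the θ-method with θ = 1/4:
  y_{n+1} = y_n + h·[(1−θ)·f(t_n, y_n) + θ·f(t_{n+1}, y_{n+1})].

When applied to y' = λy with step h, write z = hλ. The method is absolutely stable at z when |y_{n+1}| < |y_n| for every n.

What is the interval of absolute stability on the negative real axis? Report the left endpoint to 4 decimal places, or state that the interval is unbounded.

On y'=λy, z=hλ:
  y_{n+1} = y_n + z·[3/4·y_n + 1/4·y_{n+1}] ⇒ (1 − 1/4z)y_{n+1} = (1 + 3/4z)y_n
  ⇒ R(z) = (1 + 3/4z)/(1 − 1/4z).

Find x<0 with |R(x)|<1.
x=-0.9: |R|=0.2653
R=−1: 1+3/4x = −1+1/4x ⇒ -1/2x=2 ⇒ x=2/(-1/2)=-4.0000
Confirm numerically:
  x=-3.468: |R|=0.85753 <1
  x=-3.368: |R|=0.82845 <1
  x=-2.909: |R|=0.68418 <1
  x=-4.409: |R|=1.09728 >1
  x=-4.255: |R|=1.06178 >1
  x=-4.111: |R|=1.02737 >1
So |R|<1 on (-4.0000, 0).

(-4.0000, 0).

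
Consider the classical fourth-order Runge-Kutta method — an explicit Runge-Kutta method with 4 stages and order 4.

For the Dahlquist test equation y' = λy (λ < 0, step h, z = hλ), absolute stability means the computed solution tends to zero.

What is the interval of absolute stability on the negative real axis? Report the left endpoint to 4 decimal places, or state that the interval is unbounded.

z∈(-2.7853,0).

Set f=λy, z=hλ:
  order 4, 4-stage ⇒ R(z)=1+z+z^2/2+z^3/6+z^4/24
  (e.g. R(-0.36)=0.69772, |R|=0.69772)

Find x<0 with |R(x)|<1.
x=-0.36: |R|=0.6977
|R(-2.37)|=0.5343 |R(-1.77)|=0.2812 |R(-0.88)|=0.4186
Bisect:
  x_lo=-3.6025 |R|=3.1122  x_hi=-0.2667 |R|=0.7659
  mid=-1.93459 |R|=0.31362 →hi
  mid=-2.76855 |R|=0.97504 →hi
  mid=-3.18553 |R|=1.79126 →lo
  mid=-2.97704 |R|=1.32973 →lo
  mid=-2.87279 |R|=1.14014 →lo
  mid=-2.82067 |R|=1.05466 →lo
  mid=-2.79461 |R|=1.01413 →lo
  ...
  [-2.78545,-2.78524] ⇒ x*=-2.7853
So |R|<1 on (-2.7853, 0).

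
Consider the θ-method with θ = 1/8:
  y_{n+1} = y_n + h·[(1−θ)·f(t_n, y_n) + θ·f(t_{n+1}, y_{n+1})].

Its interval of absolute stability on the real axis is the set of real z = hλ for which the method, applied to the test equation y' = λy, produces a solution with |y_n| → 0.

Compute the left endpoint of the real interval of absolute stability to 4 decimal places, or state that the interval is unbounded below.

On y'=λy, z=hλ:
  y_{n+1} = y_n + z·[7/8·y_n + 1/8·y_{n+1}] ⇒ (1 − 1/8z)y_{n+1} = (1 + 7/8z)y_n
  Hence R(z) = (1 + 7/8z)/(1 − 1/8z).

Need |R(x)|<1, x<0.
x=-0.6: |R|=0.4419
R=−1: 1+7/8x = −1+1/8x ⇒ -3/4x=2 ⇒ x=2/(-3/4)=-2.6667
Confirm numerically:
  x=-1.723: |R|=0.41767 <1
  x=-1.528: |R|=0.28296 <1
  x=-1.286: |R|=0.10790 <1
  x=-3.146: |R|=1.25803 >1
  x=-2.691: |R|=1.01366 >1
So |R|<1 on (-2.6667, 0).

left endpoint -2.6667.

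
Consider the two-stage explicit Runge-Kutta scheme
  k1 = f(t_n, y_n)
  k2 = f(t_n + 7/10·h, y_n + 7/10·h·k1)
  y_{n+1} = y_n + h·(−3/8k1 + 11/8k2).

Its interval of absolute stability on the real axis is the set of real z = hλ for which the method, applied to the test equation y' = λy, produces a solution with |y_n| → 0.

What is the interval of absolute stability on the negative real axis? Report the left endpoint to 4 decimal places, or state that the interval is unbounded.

With y'=λy (z=hλ):
  k1=λy_n ⇒ h·k1=z·y_n;  k2=λ(1+7/10z)y_n ⇒ h·k2=z(1+7/10z)y_n
  y_{n+1}/y_n = 1 − 3/8z + 11/8z(1+7/10z) = 1 + z + 77/80z²
  so R(z) = 1 + z + 77/80z².

Find x<0 with |R(x)|<1.
x=-0.33: |R|=0.7748
R=1: x+77/80x²=0 ⇒ x=−80/77=-1.0390; min R=1−1/(4·77/80)=0.7403>−1
Confirm numerically:
  x=-0.989: |R|=0.95244 <1
  x=-0.653: |R|=0.75742 <1
  x=-0.497: |R|=0.74075 <1
  x=-1.470: |R|=1.60987 >1
  x=-1.238: |R|=1.23717 >1
  x=-1.179: |R|=1.15891 >1
So |R|<1 on (-1.0390, 0).

(-1.0390, 0).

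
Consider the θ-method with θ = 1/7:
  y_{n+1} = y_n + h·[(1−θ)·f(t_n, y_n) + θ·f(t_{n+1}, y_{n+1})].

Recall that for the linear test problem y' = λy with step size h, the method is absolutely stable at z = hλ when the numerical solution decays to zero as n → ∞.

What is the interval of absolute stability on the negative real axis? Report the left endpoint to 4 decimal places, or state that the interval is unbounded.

Set f=λy, z=hλ:
  y_{n+1} = y_n + z·[6/7·y_n + 1/7·y_{n+1}] ⇒ (1 − 1/7z)y_{n+1} = (1 + 6/7z)y_n
  Hence R(z) = (1 + 6/7z)/(1 − 1/7z).

Solve |R(x)|<1 on ℝ⁻.
x=-1.04: |R|=0.0945
R=−1: 1+6/7x = −1+1/7x ⇒ -5/7x=2 ⇒ x=2/(-5/7)=-2.8000
Confirm numerically:
  x=-2.602: |R|=0.89690 <1
  x=-2.402: |R|=0.78834 <1
  x=-2.240: |R|=0.69697 <1
  x=-1.367: |R|=0.14366 <1
  x=-3.126: |R|=1.16097 >1
  x=-2.910: |R|=1.05550 >1
  x=-2.875: |R|=1.03797 >1
Interval (-2.8000, 0).

(-2.8000, 0).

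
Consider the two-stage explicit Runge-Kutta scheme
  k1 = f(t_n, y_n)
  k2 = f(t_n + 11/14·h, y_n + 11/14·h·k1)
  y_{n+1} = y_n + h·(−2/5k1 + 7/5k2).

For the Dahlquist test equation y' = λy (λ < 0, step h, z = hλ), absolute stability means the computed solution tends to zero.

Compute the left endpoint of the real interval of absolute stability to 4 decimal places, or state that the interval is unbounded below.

left endpoint -0.9091.

On y'=λy, z=hλ:
  k1=λy_n ⇒ h·k1=z·y_n;  k2=λ(1+11/14z)y_n ⇒ h·k2=z(1+11/14z)y_n
  y_{n+1}/y_n = 1 − 2/5z + 7/5z(1+11/14z) = 1 + z + 11/10z²
  ⇒ R(z) = 1 + z + 11/10z².

Solve |R(x)|<1 on ℝ⁻.
x=-0.82: |R|=0.9196
R=1: x+11/10x²=0 ⇒ x=−10/11=-0.9091; min R=1−1/(4·11/10)=0.7727>−1
Confirm numerically:
  x=-0.698: |R|=0.83792 <1
  x=-0.696: |R|=0.83686 <1
  x=-0.655: |R|=0.81693 <1
  x=-1.507: |R|=1.99115 >1
  x=-1.068: |R|=1.18669 >1
Stable set (-0.9091, 0).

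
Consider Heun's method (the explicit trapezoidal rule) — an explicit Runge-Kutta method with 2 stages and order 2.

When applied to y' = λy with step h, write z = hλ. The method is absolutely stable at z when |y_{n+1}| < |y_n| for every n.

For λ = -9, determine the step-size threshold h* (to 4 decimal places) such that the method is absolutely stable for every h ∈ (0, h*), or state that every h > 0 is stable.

(-2.0000,0); λ=-9 ⇒ h* = 0.2222.

With y'=λy (z=hλ):
  order 2, 2-stage ⇒ R(z)=1+z+z^2/2
  (e.g. R(-0.78)=0.52420, |R|=0.52420)

Need |R(x)|<1, x<0.
x=-0.78: |R|=0.5242
|R(-2.16)|=1.1728 |R(-1.59)|=0.6741 |R(-0.59)|=0.5840
Bisect:
  x_lo=-2.6580 |R|=1.8746  x_hi=-0.0821 |R|=0.9213
  mid=-1.37005 |R|=0.56847 →hi
  mid=-2.01405 |R|=1.01415 →lo
  mid=-1.69205 |R|=0.73947 →hi
  mid=-1.85305 |R|=0.86385 →hi
  mid=-1.93355 |R|=0.93576 →hi
  mid=-1.97380 |R|=0.97414 →hi
  mid=-1.99392 |R|=0.99394 →hi
  mid=-2.00399 |R|=1.00399 →lo
  mid=-1.99895 |R|=0.99895 →hi
  mid=-2.00147 |R|=1.00147 →lo
  ...
  [-2.00005,-1.99990] ⇒ x*=-2.0000
Stable set (-2.0000, 0).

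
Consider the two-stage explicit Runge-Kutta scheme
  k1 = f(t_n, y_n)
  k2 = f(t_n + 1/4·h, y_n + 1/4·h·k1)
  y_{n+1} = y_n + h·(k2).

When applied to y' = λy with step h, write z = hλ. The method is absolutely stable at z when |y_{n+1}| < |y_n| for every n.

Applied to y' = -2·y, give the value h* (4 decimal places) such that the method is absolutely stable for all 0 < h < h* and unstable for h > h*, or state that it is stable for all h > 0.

(-4.0000,0); λ=-2 ⇒ h* = (4)/2 = 2.0000.

With y'=λy (z=hλ):
  k1=λy_n ⇒ h·k1=z·y_n;  k2=λ(1+1/4z)y_n ⇒ h·k2=z(1+1/4z)y_n
  y_{n+1}/y_n = 1 + z(1+1/4z) = 1 + z + 1/4z²
  so R(z) = 1 + z + 1/4z².

Boundary: |R(x)|=1, x<0.
x=-1.74: |R|=0.0169
R=1: x+1/4x²=0 ⇒ x=−4=-4.0000; min R=1−1/(4·1/4)=0.0000>−1
Confirm numerically:
  x=-3.862: |R|=0.86676 <1
  x=-3.853: |R|=0.85840 <1
  x=-1.762: |R|=0.01416 <1
  x=-4.557: |R|=1.63456 >1
  x=-4.151: |R|=1.15670 >1
  x=-4.090: |R|=1.09202 >1
Stable set (-4.0000, 0).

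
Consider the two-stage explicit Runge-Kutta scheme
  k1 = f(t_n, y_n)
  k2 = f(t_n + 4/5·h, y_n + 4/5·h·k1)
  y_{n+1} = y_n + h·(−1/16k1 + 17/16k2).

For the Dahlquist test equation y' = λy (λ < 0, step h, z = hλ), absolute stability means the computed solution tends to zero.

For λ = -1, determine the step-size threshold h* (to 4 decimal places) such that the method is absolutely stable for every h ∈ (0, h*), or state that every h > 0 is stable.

Set f=λy, z=hλ:
  k1=λy_n ⇒ h·k1=z·y_n;  k2=λ(1+4/5z)y_n ⇒ h·k2=z(1+4/5z)y_n
  y_{n+1}/y_n = 1 − 1/16z + 17/16z(1+4/5z) = 1 + z + 17/20z²
  ⇒ R(z) = 1 + z + 17/20z².

Solve |R(x)|<1 on ℝ⁻.
x=-1.41: |R|=1.2799
R=1: x+17/20x²=0 ⇒ x=−20/17=-1.1765; min R=1−1/(4·17/20)=0.7059>−1
Confirm numerically:
  x=-1.031: |R|=0.87252 <1
  x=-1.027: |R|=0.86952 <1
  x=-0.965: |R|=0.82654 <1
  x=-0.919: |R|=0.79888 <1
  x=-1.695: |R|=1.74707 >1
  x=-1.650: |R|=1.66412 >1
  x=-1.358: |R|=1.20954 >1
Interval (-1.1765, 0).

(-1.1765,0); λ=-1 ⇒ h* = (20/17)/1 = 1.1765.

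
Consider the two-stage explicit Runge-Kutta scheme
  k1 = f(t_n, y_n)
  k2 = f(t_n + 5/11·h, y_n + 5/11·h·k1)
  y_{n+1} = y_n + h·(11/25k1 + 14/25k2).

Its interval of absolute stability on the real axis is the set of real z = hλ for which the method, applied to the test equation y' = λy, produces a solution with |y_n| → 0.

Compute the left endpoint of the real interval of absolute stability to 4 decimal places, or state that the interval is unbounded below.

On y'=λy, z=hλ:
  k1=λy_n ⇒ h·k1=z·y_n;  k2=λ(1+5/11z)y_n ⇒ h·k2=z(1+5/11z)y_n
  y_{n+1}/y_n = 1 + 11/25z + 14/25z(1+5/11z) = 1 + z + 14/55z²
  Hence R(z) = 1 + z + 14/55z².

Solve |R(x)|<1 on ℝ⁻.
x=-0.48: |R|=0.5786
R=1: x+14/55x²=0 ⇒ x=−55/14=-3.9286; min R=1−1/(4·14/55)=0.0179>−1
Confirm numerically:
  x=-2.817: |R|=0.20294 <1
  x=-2.230: |R|=0.03583 <1
  x=-2.173: |R|=0.02895 <1
  x=-4.373: |R|=1.49471 >1
  x=-4.079: |R|=1.15619 >1
So |R|<1 on (-3.9286, 0).

z* = -3.9286.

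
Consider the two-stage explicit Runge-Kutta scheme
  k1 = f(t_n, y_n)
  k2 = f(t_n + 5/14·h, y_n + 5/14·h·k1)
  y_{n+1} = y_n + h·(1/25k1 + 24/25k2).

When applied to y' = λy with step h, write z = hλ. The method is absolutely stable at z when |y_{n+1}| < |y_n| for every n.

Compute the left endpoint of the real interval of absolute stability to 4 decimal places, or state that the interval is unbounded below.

z* = -2.9167.

With y'=λy (z=hλ):
  k1=λy_n ⇒ h·k1=z·y_n;  k2=λ(1+5/14z)y_n ⇒ h·k2=z(1+5/14z)y_n
  y_{n+1}/y_n = 1 + 1/25z + 24/25z(1+5/14z) = 1 + z + 12/35z²
  ⇒ R(z) = 1 + z + 12/35z².

Boundary: |R(x)|=1, x<0.
x=-1.24: |R|=0.2872
R=1: x+12/35x²=0 ⇒ x=−35/12=-2.9167; min R=1−1/(4·12/35)=0.2708>−1
Confirm numerically:
  x=-2.559: |R|=0.68619 <1
  x=-2.398: |R|=0.57357 <1
  x=-2.207: |R|=0.46301 <1
  x=-1.723: |R|=0.29485 <1
  x=-3.288: |R|=1.41861 >1
  x=-3.151: |R|=1.25316 >1
  x=-3.038: |R|=1.12638 >1
So |R|<1 on (-2.9167, 0).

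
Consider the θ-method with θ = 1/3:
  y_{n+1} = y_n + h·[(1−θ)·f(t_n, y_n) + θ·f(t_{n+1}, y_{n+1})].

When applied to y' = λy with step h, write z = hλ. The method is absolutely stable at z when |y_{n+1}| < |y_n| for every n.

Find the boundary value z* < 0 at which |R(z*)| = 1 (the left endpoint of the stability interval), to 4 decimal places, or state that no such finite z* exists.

On y'=λy, z=hλ:
  y_{n+1} = y_n + z·[2/3·y_n + 1/3·y_{n+1}] ⇒ (1 − 1/3z)y_{n+1} = (1 + 2/3z)y_n
  R(z) = (1 + 2/3z)/(1 − 1/3z).

Boundary: |R(x)|=1, x<0.
x=-0.98: |R|=0.2613
R=−1: 1+2/3x = −1+1/3x ⇒ -1/3x=2 ⇒ x=2/(-1/3)=-6.0000
Confirm numerically:
  x=-5.175: |R|=0.89908 <1
  x=-4.657: |R|=0.82460 <1
  x=-2.862: |R|=0.46469 <1
  x=-6.486: |R|=1.05123 >1
  x=-6.223: |R|=1.02418 >1
So |R|<1 on (-6.0000, 0).

z* = -6.0000.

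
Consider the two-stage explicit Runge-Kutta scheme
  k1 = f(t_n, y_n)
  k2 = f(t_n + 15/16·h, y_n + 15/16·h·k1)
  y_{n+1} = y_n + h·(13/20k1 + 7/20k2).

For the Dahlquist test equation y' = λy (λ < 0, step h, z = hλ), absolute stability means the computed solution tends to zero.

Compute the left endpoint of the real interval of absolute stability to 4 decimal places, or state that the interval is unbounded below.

left endpoint -3.0476.

Set f=λy, z=hλ:
  k1=λy_n ⇒ h·k1=z·y_n;  k2=λ(1+15/16z)y_n ⇒ h·k2=z(1+15/16z)y_n
  y_{n+1}/y_n = 1 + 13/20z + 7/20z(1+15/16z) = 1 + z + 21/64z²
  Hence R(z) = 1 + z + 21/64z².

Find x<0 with |R(x)|<1.
x=-1.2: |R|=0.2725
R=1: x+21/64x²=0 ⇒ x=−64/21=-3.0476; min R=1−1/(4·21/64)=0.2381>−1
Confirm numerically:
  x=-2.220: |R|=0.39713 <1
  x=-2.196: |R|=0.38636 <1
  x=-1.429: |R|=0.24104 <1
  x=-3.565: |R|=1.60521 >1
  x=-3.106: |R|=1.05950 >1
Interval (-3.0476, 0).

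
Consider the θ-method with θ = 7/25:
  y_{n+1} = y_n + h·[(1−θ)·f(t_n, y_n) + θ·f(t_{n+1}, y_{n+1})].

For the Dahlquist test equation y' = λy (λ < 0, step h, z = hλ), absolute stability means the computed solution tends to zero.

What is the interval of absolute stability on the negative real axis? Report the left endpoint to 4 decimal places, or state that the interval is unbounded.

(-4.5455, 0).

With y'=λy (z=hλ):
  y_{n+1} = y_n + z·[18/25·y_n + 7/25·y_{n+1}] ⇒ (1 − 7/25z)y_{n+1} = (1 + 18/25z)y_n
  R(z) = (1 + 18/25z)/(1 − 7/25z).

Boundary: |R(x)|=1, x<0.
x=-1.55: |R|=0.0809
R=−1: 1+18/25x = −1+7/25x ⇒ -11/25x=2 ⇒ x=2/(-11/25)=-4.5455
Confirm numerically:
  x=-3.643: |R|=0.80343 <1
  x=-3.077: |R|=0.65291 <1
  x=-1.884: |R|=0.23337 <1
  x=-1.874: |R|=0.22908 <1
  x=-5.003: |R|=1.08385 >1
  x=-4.676: |R|=1.02487 >1
Interval (-4.5455, 0).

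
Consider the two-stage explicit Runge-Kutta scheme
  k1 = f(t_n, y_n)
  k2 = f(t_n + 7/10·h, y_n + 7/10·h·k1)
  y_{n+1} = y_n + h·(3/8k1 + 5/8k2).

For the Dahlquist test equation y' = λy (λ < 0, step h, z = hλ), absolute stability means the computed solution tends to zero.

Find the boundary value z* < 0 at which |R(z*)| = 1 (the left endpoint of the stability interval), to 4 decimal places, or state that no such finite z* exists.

Set f=λy, z=hλ:
  k1=λy_n ⇒ h·k1=z·y_n;  k2=λ(1+7/10z)y_n ⇒ h·k2=z(1+7/10z)y_n
  y_{n+1}/y_n = 1 + 3/8z + 5/8z(1+7/10z) = 1 + z + 7/16z²
  ⇒ R(z) = 1 + z + 7/16z².

Boundary: |R(x)|=1, x<0.
x=-1.4: |R|=0.4575
R=1: x+7/16x²=0 ⇒ x=−16/7=-2.2857; min R=1−1/(4·7/16)=0.4286>−1
Confirm numerically:
  x=-1.540: |R|=0.49758 <1
  x=-1.172: |R|=0.42894 <1
  x=-0.955: |R|=0.44401 <1
  x=-2.456: |R|=1.18297 >1
  x=-2.424: |R|=1.14665 >1
Interval (-2.2857, 0).

z* = -2.2857.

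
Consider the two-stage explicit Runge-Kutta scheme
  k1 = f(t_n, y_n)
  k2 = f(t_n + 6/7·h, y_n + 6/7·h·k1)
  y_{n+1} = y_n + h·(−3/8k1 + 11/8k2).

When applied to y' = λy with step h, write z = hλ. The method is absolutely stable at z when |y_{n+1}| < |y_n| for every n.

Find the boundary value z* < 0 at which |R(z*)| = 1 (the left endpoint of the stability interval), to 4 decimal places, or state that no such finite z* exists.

z* = -0.8485.

With y'=λy (z=hλ):
  k1=λy_n ⇒ h·k1=z·y_n;  k2=λ(1+6/7z)y_n ⇒ h·k2=z(1+6/7z)y_n
  y_{n+1}/y_n = 1 − 3/8z + 11/8z(1+6/7z) = 1 + z + 33/28z²
  ⇒ R(z) = 1 + z + 33/28z².

Need |R(x)|<1, x<0.
x=-1.79: |R|=2.9863
R=1: x+33/28x²=0 ⇒ x=−28/33=-0.8485; min R=1−1/(4·33/28)=0.7879>−1
Confirm numerically:
  x=-0.777: |R|=0.93454 <1
  x=-0.493: |R|=0.79345 <1
  x=-0.381: |R|=0.79008 <1
  x=-1.403: |R|=1.91691 >1
  x=-1.102: |R|=1.32926 >1
Stable set (-0.8485, 0).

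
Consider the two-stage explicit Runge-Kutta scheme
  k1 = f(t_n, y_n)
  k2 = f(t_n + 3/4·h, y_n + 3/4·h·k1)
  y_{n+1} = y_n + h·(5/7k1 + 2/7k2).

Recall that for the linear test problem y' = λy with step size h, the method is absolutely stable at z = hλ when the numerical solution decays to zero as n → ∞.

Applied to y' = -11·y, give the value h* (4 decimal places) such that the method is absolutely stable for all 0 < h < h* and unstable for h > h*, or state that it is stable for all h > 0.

(-4.6667,0); λ=-11 ⇒ h* = (14/3)/11 = 0.4242.

On y'=λy, z=hλ:
  k1=λy_n ⇒ h·k1=z·y_n;  k2=λ(1+3/4z)y_n ⇒ h·k2=z(1+3/4z)y_n
  y_{n+1}/y_n = 1 + 5/7z + 2/7z(1+3/4z) = 1 + z + 3/14z²
  R(z) = 1 + z + 3/14z².

Boundary: |R(x)|=1, x<0.
x=-1.4: |R|=0.0200
R=1: x+3/14x²=0 ⇒ x=−14/3=-4.6667; min R=1−1/(4·3/14)=-0.1667>−1
Confirm numerically:
  x=-4.326: |R|=0.68420 <1
  x=-2.753: |R|=0.12893 <1
  x=-2.277: |R|=0.16599 <1
  x=-5.024: |R|=1.38469 >1
  x=-4.760: |R|=1.09520 >1
Stable set (-4.6667, 0).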